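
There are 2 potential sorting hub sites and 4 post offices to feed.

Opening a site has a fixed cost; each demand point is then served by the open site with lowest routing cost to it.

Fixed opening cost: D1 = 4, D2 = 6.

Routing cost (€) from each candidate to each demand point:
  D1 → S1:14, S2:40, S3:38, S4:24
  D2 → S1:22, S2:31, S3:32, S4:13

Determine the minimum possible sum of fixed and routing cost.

100

Open {D1, D2}: assign each demand point to its cheapest open site.
  S1→D1 14, S2→D2 31, S3→D2 32, S4→D2 13
  routing cost 90, fixed 10 → total 100.
Compare {D2}: routing cost 98 + fixed 6 = 104.
Compare {D1}: routing cost 116 + fixed 4 = 120.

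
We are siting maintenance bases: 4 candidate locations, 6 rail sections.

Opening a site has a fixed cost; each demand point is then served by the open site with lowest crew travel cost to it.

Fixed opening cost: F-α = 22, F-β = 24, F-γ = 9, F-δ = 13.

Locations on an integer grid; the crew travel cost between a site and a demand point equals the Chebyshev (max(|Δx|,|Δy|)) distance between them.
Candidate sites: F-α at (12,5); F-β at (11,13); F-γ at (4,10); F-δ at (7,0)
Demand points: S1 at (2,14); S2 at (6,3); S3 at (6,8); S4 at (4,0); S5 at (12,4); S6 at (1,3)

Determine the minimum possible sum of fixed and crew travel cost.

45

Open {F-γ, F-δ}: assign each demand point to its cheapest open site.
  S1→F-γ 4, S2→F-δ 3, S3→F-γ 2, S4→F-δ 3, S5→F-δ 5, S6→F-δ 6
  crew travel cost 23, fixed 22 → total 45.
Compare {F-γ}: crew travel cost 38 + fixed 9 = 47.
Compare {F-δ}: crew travel cost 39 + fixed 13 = 52.
Compare {F-α, F-γ}: crew travel cost 28 + fixed 31 = 59.
All other subsets cost ≥ 47. Minimum total cost: 45.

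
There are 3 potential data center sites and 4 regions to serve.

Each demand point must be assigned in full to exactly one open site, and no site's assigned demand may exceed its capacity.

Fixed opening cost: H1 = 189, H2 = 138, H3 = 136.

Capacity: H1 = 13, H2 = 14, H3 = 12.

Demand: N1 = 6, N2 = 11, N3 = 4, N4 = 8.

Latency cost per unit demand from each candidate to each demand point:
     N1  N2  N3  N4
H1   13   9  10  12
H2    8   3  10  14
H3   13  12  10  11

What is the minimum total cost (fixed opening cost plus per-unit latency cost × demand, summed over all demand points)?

Open {H1, H2, H3}; cheapest assignment that respects the capacities:
  H1 (cap 13, load 10): N1, N3 — cost 6×13 + 4×10 = 118
  H2 (cap 14, load 11): N2 — cost 11×3 = 33
  H3 (cap 12, load 8): N4 — cost 8×11 = 88
  Shipping 239, fixed 463 → total 702.
  Any other capacity-feasible assignment to {H1, H2, H3} ships for at least 239.
Total demand is 29 and no other set of sites has combined capacity ≥ 29, so {H1, H2, H3} is the only feasible choice of open sites. Minimum: 702.

702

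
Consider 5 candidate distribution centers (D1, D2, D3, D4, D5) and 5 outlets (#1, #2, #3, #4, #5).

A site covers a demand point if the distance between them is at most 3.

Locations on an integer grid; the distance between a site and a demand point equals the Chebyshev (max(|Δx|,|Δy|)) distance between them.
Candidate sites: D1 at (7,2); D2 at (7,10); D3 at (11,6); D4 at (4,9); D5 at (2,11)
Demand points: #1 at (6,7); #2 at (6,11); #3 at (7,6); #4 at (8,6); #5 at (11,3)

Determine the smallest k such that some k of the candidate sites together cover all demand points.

Coverage sets (demand points within 3 of each site):
  D1: {}
  D2: {#1, #2}
  D3: {#4, #5}
  D4: {#1, #2, #3}
  D5: {}
No single site covers all 5 demand points.
But {D3, D4} covers everything, so the minimum is 2.

2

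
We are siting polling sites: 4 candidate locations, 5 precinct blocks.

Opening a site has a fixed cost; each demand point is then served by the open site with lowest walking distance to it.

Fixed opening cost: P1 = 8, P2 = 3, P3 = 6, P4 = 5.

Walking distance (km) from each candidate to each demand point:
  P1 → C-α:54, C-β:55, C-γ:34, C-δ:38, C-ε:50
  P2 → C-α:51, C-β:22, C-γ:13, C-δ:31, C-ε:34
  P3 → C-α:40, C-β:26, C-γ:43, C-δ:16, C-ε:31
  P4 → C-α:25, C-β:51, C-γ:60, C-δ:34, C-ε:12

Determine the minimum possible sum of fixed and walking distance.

Open {P2, P3, P4}: assign each demand point to its cheapest open site.
  C-α→P4 25, C-β→P2 22, C-γ→P2 13, C-δ→P3 16, C-ε→P4 12
  walking distance 88, fixed 14 → total 102.
Compare {P1, P2, P3, P4}: walking distance 88 + fixed 22 = 110.
Compare {P2, P4}: walking distance 103 + fixed 8 = 111.
Compare {P1, P2, P4}: walking distance 103 + fixed 16 = 119.
All other subsets cost ≥ 110. Minimum total cost: 102.

102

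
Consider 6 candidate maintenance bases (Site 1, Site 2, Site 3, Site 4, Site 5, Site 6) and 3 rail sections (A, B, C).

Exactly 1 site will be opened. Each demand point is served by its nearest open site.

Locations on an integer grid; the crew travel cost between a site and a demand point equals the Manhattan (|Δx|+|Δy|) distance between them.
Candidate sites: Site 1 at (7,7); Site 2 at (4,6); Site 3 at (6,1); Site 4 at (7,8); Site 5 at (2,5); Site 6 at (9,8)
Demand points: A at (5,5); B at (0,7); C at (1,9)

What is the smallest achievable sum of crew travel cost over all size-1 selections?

Open {Site 5}.
  A→Site 5 3, B→Site 5 4, C→Site 5 5  ⇒ total 12.
Compare {Site 2}: total 13.
Compare {Site 1}: total 19.
No size-1 selection does better; minimum is 12.

12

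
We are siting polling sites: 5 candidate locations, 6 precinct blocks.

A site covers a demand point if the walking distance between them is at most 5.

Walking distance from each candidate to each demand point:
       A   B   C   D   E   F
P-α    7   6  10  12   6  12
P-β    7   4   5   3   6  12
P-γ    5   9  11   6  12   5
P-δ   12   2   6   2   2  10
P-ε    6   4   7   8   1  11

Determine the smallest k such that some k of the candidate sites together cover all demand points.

3

Coverage sets (demand points within 5 of each site):
  P-α: {}
  P-β: {B, C, D}
  P-γ: {A, F}
  P-δ: {B, D, E}
  P-ε: {B, E}
No 2 sites suffice: every size-2 union leaves at least one demand point uncovered.
But {P-β, P-γ, P-δ} covers everything, so the minimum is 3.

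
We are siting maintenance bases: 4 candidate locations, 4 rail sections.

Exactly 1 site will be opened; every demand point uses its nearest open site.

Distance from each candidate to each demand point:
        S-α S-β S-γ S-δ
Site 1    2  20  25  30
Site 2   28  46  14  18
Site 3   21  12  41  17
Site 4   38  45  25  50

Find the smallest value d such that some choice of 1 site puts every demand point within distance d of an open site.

30

Open {Site 1}.
  Farthest demand point is S-δ at distance 30 (to Site 1); all others are ≤ 30.
With {Site 3} the worst case is 41.
With {Site 2} the worst case is 46.
No size-1 selection achieves below 30.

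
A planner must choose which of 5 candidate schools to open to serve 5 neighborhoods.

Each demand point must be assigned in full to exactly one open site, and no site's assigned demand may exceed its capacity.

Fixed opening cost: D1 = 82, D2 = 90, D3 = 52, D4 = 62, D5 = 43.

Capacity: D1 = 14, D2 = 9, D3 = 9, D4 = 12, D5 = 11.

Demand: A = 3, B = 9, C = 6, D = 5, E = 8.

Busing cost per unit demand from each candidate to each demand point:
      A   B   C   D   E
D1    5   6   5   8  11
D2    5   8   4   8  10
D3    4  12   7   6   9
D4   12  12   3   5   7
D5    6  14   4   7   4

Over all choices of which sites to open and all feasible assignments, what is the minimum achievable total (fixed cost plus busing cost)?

331

Open {D1, D4, D5}; cheapest assignment that respects the capacities:
  D1 (cap 14, load 12): A, B — cost 3×5 + 9×6 = 69
  D4 (cap 12, load 11): C, D — cost 6×3 + 5×5 = 43
  D5 (cap 11, load 8): E — cost 8×4 = 32
  Shipping 144, fixed 187 → total 331.
  Any other capacity-feasible assignment to {D1, D4, D5} ships for at least 144.
Compare {D1, D3, D5}: its best feasible assignment gives total 357.
Compare {D3, D4, D5}: its best feasible assignment gives total 358.
Every other set of open sites that can feasibly serve all demand totals ≥ 357 even under its best assignment. Minimum: 331.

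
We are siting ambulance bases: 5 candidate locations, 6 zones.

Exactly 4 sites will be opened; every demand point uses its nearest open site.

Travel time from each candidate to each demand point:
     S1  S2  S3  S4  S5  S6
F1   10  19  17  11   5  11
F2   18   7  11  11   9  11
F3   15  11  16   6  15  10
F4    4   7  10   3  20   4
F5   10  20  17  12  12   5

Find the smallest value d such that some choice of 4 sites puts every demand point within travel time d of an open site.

Open {F1, F2, F3, F4}.
  Farthest demand point is S3 at travel time 10 (to F4); all others are ≤ 10.
With {F1, F2, F4, F5} the worst case is 10.
With {F1, F3, F4, F5} the worst case is 10.
No size-4 selection achieves below 10.

10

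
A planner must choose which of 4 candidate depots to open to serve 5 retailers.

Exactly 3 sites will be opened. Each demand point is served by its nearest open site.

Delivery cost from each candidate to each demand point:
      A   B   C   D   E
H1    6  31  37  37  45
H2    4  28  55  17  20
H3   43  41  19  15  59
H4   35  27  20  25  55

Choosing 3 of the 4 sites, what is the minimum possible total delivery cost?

85

Open {H2, H3, H4}.
  A→H2 4, B→H4 27, C→H3 19, D→H3 15, E→H2 20  ⇒ total 85.
Compare {H1, H2, H3}: total 86.
Compare {H1, H2, H4}: total 88.
No size-3 selection does better; minimum is 85.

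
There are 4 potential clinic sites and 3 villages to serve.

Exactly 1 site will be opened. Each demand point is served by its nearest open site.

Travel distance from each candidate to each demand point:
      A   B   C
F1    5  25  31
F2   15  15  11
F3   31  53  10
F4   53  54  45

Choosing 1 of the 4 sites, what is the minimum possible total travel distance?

41

Open {F2}.
  A→F2 15, B→F2 15, C→F2 11  ⇒ total 41.
Compare {F1}: total 61.
Compare {F3}: total 94.
No size-1 selection does better; minimum is 41.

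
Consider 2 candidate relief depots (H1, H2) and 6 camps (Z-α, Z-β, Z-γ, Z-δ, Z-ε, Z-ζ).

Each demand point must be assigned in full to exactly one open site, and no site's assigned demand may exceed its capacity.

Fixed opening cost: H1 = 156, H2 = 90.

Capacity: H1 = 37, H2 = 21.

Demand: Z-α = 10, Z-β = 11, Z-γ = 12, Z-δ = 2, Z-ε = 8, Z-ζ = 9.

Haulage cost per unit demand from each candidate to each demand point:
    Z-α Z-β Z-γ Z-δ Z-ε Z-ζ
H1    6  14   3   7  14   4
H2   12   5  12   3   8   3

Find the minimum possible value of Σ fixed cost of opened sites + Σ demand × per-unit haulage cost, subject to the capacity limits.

503

Open {H1, H2}; cheapest assignment that respects the capacities:
  H1 (cap 37, load 31): Z-α, Z-γ, Z-ζ — cost 10×6 + 12×3 + 9×4 = 132
  H2 (cap 21, load 21): Z-β, Z-δ, Z-ε — cost 11×5 + 2×3 + 8×8 = 125
  Shipping 257, fixed 246 → total 503.
  Any other capacity-feasible assignment to {H1, H2} ships for at least 257.
Total demand is 52 and no other set of sites has combined capacity ≥ 52, so {H1, H2} is the only feasible choice of open sites. Minimum: 503.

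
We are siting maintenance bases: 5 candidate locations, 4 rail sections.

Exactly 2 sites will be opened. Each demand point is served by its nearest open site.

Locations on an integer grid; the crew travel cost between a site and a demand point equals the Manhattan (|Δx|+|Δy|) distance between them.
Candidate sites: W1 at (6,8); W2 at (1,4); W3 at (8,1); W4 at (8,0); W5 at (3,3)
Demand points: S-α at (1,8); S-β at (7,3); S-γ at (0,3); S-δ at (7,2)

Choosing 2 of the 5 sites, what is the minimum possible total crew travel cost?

11

Open {W2, W3}.
  S-α→W2 4, S-β→W3 3, S-γ→W2 2, S-δ→W3 2  ⇒ total 11.
Compare {W2, W4}: total 13.
Compare {W2, W5}: total 15.
No size-2 selection does better; minimum is 11.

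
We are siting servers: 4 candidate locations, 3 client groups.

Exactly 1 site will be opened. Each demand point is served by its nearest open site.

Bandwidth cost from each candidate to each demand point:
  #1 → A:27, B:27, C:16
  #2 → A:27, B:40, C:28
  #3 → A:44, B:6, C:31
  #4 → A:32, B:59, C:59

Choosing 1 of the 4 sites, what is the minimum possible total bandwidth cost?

70

Open {#1}.
  A→#1 27, B→#1 27, C→#1 16  ⇒ total 70.
Compare {#3}: total 81.
Compare {#2}: total 95.
No size-1 selection does better; minimum is 70.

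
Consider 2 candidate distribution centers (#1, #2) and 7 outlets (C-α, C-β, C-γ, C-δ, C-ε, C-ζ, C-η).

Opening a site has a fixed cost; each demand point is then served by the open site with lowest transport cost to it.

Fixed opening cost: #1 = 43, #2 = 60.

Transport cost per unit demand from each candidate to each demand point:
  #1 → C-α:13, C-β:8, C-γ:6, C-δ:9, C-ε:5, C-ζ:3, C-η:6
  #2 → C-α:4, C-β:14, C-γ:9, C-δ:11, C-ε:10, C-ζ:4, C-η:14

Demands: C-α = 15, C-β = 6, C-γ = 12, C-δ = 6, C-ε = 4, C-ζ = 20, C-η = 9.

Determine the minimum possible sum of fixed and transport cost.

Open {#1, #2}: assign each demand point to its cheapest open site.
  C-α→#2 15×4=60, C-β→#1 6×8=48, C-γ→#1 12×6=72, C-δ→#1 6×9=54, C-ε→#1 4×5=20, C-ζ→#1 20×3=60, C-η→#1 9×6=54
  transport cost 368, fixed 103 → total 471.
Compare {#1}: transport cost 503 + fixed 43 = 546.
Compare {#2}: transport cost 564 + fixed 60 = 624.

471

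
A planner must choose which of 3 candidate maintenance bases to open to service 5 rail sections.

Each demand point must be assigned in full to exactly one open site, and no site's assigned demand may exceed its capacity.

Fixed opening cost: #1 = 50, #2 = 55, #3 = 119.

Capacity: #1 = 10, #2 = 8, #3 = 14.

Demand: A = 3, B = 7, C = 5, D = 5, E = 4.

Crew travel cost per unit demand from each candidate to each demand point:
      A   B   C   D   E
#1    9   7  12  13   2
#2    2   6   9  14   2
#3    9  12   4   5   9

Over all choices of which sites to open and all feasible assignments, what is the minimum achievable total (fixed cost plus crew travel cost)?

326

Open {#1, #3}; cheapest assignment that respects the capacities:
  #1 (cap 10, load 10): A, B — cost 3×9 + 7×7 = 76
  #3 (cap 14, load 14): C, D, E — cost 5×4 + 5×5 + 4×9 = 81
  Shipping 157, fixed 169 → total 326.
  Any other capacity-feasible assignment to {#1, #3} ships for at least 157.
Compare {#1, #2, #3}: its best feasible assignment gives total 332.
Every other set of open sites that can feasibly serve all demand totals ≥ 332 even under its best assignment. Minimum: 326.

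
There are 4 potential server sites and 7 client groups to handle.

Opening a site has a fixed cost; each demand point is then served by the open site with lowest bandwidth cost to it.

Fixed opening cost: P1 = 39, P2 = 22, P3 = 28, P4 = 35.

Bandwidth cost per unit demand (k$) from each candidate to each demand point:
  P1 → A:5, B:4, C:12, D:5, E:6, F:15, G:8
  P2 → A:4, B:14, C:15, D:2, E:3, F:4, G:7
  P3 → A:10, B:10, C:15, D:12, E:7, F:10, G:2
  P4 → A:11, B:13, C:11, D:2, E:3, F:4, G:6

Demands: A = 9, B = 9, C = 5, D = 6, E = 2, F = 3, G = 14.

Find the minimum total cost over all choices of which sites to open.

279

Open {P1, P2, P3}: assign each demand point to its cheapest open site.
  A→P2 9×4=36, B→P1 9×4=36, C→P1 5×12=60, D→P2 6×2=12, E→P2 2×3=6, F→P2 3×4=12, G→P3 14×2=28
  bandwidth cost 190, fixed 89 → total 279.
Compare {P1, P3, P4}: bandwidth cost 194 + fixed 102 = 296.
Compare {P1, P3}: bandwidth cost 241 + fixed 67 = 308.
Compare {P2, P3}: bandwidth cost 259 + fixed 50 = 309.
All other subsets cost ≥ 296. Minimum total cost: 279.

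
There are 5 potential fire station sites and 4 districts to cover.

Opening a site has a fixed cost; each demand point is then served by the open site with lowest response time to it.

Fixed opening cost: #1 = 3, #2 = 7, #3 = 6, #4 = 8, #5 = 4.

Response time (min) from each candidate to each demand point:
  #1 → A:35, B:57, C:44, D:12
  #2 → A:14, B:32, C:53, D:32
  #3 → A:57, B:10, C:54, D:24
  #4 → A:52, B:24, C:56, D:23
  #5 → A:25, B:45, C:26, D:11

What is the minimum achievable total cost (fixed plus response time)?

78

Open {#2, #3, #5}: assign each demand point to its cheapest open site.
  A→#2 14, B→#3 10, C→#5 26, D→#5 11
  response time 61, fixed 17 → total 78.
Compare {#1, #2, #3, #5}: response time 61 + fixed 20 = 81.
Compare {#3, #5}: response time 72 + fixed 10 = 82.
Compare {#1, #3, #5}: response time 72 + fixed 13 = 85.
All other subsets cost ≥ 81. Minimum total cost: 78.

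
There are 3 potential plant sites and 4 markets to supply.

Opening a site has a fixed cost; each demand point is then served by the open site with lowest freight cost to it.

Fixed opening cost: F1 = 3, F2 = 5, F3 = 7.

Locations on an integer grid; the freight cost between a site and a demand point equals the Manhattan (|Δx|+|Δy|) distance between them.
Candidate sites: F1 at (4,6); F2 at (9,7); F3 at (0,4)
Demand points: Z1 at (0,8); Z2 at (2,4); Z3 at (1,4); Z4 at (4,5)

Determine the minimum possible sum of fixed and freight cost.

18

Open {F1, F3}: assign each demand point to its cheapest open site.
  Z1→F3 4, Z2→F3 2, Z3→F3 1, Z4→F1 1
  freight cost 8, fixed 10 → total 18.
Compare {F1}: freight cost 16 + fixed 3 = 19.
Compare {F3}: freight cost 12 + fixed 7 = 19.
Compare {F1, F2, F3}: freight cost 8 + fixed 15 = 23.
All other subsets cost ≥ 19. Minimum total cost: 18.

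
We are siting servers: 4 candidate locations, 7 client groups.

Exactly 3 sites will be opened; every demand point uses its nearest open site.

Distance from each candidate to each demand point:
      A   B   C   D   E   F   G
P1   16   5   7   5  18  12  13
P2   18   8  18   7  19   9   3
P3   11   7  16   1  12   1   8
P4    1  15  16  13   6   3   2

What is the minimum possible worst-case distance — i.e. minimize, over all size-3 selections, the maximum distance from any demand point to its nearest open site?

7

Open {P1, P2, P4}.
  Farthest demand point is C at distance 7 (to P1); all others are ≤ 7.
With {P1, P3, P4} the worst case is 7.
With {P1, P2, P3} the worst case is 12.
No size-3 selection achieves below 7.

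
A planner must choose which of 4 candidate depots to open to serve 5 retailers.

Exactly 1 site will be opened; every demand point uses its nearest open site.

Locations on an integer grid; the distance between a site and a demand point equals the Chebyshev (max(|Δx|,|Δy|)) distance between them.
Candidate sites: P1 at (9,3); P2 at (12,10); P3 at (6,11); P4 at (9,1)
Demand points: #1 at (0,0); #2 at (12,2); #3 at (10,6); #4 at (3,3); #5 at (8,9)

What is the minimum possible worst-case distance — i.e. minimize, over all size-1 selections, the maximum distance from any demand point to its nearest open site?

Open {P1}.
  Farthest demand point is #1 at distance 9 (to P1); all others are ≤ 9.
With {P4} the worst case is 9.
With {P3} the worst case is 11.
No size-1 selection achieves below 9.

9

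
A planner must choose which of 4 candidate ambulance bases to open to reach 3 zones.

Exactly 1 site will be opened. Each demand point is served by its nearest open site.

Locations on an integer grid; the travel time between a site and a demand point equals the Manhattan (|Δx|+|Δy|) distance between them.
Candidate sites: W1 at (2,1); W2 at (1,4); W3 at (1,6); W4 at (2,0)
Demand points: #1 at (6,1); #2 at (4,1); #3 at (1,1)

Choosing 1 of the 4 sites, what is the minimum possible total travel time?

7

Open {W1}.
  #1→W1 4, #2→W1 2, #3→W1 1  ⇒ total 7.
Compare {W4}: total 10.
Compare {W2}: total 17.
No size-1 selection does better; minimum is 7.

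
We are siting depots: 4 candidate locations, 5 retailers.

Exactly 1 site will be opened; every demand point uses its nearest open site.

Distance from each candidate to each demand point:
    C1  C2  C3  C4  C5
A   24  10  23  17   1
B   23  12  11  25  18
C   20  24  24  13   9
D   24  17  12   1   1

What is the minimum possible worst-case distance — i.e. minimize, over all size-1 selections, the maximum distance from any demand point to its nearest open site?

Open {A}.
  Farthest demand point is C1 at distance 24 (to A); all others are ≤ 24.
With {C} the worst case is 24.
With {D} the worst case is 24.
No size-1 selection achieves below 24.

24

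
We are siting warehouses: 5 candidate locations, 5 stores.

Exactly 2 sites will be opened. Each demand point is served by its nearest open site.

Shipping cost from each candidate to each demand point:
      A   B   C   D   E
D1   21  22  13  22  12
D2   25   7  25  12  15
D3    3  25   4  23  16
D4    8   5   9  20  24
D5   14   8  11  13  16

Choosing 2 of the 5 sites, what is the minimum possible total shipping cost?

Open {D2, D3}.
  A→D3 3, B→D2 7, C→D3 4, D→D2 12, E→D2 15  ⇒ total 41.
Compare {D3, D5}: total 44.
Compare {D3, D4}: total 48.
No size-2 selection does better; minimum is 41.

41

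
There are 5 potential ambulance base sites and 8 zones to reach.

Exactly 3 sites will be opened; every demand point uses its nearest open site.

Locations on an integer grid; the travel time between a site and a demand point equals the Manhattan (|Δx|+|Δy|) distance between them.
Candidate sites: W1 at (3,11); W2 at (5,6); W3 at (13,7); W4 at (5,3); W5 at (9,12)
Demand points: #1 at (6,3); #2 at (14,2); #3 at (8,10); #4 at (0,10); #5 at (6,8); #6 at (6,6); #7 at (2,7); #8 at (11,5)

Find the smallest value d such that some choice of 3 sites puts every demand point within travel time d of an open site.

Open {W1, W2, W3}.
  Farthest demand point is #2 at travel time 6 (to W3); all others are ≤ 6.
With {W1, W3, W4} the worst case is 6.
With {W2, W3, W4} the worst case is 9.
No size-3 selection achieves below 6.

6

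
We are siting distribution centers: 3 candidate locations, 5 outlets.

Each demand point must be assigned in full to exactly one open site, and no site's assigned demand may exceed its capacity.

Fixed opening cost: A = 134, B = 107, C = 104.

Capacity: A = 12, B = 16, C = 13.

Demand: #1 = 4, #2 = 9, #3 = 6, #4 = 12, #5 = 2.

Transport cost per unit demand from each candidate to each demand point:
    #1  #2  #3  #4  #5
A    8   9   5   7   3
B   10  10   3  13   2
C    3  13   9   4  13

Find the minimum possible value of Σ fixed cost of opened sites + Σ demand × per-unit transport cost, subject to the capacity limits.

536

Open {A, B, C}; cheapest assignment that respects the capacities:
  A (cap 12, load 9): #2 — cost 9×9 = 81
  B (cap 16, load 12): #1, #3, #5 — cost 4×10 + 6×3 + 2×2 = 62
  C (cap 13, load 12): #4 — cost 12×4 = 48
  Shipping 191, fixed 345 → total 536.
  Any other capacity-feasible assignment to {A, B, C} ships for at least 191.
Total demand is 33 and no other set of sites has combined capacity ≥ 33, so {A, B, C} is the only feasible choice of open sites. Minimum: 536.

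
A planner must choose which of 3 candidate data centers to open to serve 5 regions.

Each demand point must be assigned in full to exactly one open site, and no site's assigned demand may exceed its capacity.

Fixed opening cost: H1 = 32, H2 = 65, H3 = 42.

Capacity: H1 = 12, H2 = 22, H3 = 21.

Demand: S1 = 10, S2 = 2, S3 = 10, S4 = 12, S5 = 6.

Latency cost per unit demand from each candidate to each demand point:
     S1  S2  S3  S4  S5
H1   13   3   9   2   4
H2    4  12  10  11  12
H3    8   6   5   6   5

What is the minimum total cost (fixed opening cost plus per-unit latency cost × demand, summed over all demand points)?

295

Open {H1, H2, H3}; cheapest assignment that respects the capacities:
  H1 (cap 12, load 12): S4 — cost 12×2 = 24
  H2 (cap 22, load 10): S1 — cost 10×4 = 40
  H3 (cap 21, load 18): S2, S3, S5 — cost 2×6 + 10×5 + 6×5 = 92
  Shipping 156, fixed 139 → total 295.
  Any other capacity-feasible assignment to {H1, H2, H3} ships for at least 156.
Compare {H2, H3}: its best feasible assignment gives total 361.
Every other set of open sites that can feasibly serve all demand totals ≥ 361 even under its best assignment. Minimum: 295.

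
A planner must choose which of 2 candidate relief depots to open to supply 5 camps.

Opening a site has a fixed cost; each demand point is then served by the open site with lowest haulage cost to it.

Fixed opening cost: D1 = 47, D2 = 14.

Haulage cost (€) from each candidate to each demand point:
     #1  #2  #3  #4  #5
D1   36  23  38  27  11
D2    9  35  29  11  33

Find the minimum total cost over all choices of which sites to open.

Open {D2}: assign each demand point to its cheapest open site.
  #1→D2 9, #2→D2 35, #3→D2 29, #4→D2 11, #5→D2 33
  haulage cost 117, fixed 14 → total 131.
Compare {D1, D2}: haulage cost 83 + fixed 61 = 144.
Compare {D1}: haulage cost 135 + fixed 47 = 182.

131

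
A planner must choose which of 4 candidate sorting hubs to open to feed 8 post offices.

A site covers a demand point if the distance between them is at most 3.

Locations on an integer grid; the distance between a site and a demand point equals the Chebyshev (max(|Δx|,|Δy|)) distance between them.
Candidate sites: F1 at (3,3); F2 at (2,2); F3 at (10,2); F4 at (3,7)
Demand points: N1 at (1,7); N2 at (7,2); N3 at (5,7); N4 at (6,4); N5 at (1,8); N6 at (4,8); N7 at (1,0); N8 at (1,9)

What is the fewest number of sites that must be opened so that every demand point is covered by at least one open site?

3

Coverage sets (demand points within 3 of each site):
  F1: {N4, N7}
  F2: {N7}
  F3: {N2}
  F4: {N1, N3, N4, N5, N6, N8}
No 2 sites suffice: every size-2 union leaves at least one demand point uncovered.
But {F1, F3, F4} covers everything, so the minimum is 3.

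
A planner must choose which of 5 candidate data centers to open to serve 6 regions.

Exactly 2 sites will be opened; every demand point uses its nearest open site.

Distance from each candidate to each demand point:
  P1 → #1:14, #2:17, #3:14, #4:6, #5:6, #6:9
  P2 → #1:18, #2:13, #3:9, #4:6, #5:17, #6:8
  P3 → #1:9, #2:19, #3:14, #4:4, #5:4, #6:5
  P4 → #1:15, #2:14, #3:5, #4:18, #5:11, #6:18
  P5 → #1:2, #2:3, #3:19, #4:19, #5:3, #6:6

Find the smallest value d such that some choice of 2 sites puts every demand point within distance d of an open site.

Open {P2, P5}.
  Farthest demand point is #3 at distance 9 (to P2); all others are ≤ 9.
With {P2, P3} the worst case is 13.
With {P1, P2} the worst case is 14.
No size-2 selection achieves below 9.

9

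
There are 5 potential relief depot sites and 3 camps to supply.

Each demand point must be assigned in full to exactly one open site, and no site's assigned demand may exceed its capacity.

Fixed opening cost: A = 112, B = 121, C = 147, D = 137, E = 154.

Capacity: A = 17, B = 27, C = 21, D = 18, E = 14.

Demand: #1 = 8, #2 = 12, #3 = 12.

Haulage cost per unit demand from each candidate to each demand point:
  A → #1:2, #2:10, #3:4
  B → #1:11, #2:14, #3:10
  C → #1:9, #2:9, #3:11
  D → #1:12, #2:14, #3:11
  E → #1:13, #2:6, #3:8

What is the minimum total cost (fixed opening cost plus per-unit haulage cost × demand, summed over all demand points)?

487

Open {A, C}; cheapest assignment that respects the capacities:
  A (cap 17, load 12): #3 — cost 12×4 = 48
  C (cap 21, load 20): #1, #2 — cost 8×9 + 12×9 = 180
  Shipping 228, fixed 259 → total 487.
  Any other capacity-feasible assignment to {A, C} ships for at least 228.
Compare {A, B}: its best feasible assignment gives total 537.
Compare {B, E}: its best feasible assignment gives total 555.
Every other set of open sites that can feasibly serve all demand totals ≥ 537 even under its best assignment. Minimum: 487.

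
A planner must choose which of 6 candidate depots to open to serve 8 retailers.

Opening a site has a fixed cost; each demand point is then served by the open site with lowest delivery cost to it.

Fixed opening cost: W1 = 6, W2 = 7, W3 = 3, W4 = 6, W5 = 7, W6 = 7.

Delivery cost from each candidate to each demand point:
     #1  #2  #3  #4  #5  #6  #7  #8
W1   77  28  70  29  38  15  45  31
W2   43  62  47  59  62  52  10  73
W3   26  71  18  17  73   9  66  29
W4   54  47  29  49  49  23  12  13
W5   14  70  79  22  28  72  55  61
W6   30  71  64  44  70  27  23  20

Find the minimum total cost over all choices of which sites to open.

161

Open {W1, W3, W4, W5}: assign each demand point to its cheapest open site.
  #1→W5 14, #2→W1 28, #3→W3 18, #4→W3 17, #5→W5 28, #6→W3 9, #7→W4 12, #8→W4 13
  delivery cost 139, fixed 22 → total 161.
Compare {W1, W2, W3, W4, W5}: delivery cost 137 + fixed 29 = 166.
Compare {W1, W3, W4, W5, W6}: delivery cost 139 + fixed 29 = 168.
Compare {W1, W2, W3, W4, W5, W6}: delivery cost 137 + fixed 36 = 173.
All other subsets cost ≥ 166. Minimum total cost: 161.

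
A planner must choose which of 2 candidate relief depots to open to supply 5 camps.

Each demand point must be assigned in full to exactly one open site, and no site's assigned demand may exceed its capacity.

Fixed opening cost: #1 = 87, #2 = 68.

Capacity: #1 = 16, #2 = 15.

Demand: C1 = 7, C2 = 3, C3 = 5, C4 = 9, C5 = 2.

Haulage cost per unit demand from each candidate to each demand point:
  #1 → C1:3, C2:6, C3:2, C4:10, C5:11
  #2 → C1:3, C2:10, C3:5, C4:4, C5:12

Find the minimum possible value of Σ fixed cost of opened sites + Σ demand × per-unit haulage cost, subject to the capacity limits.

264

Open {#1, #2}; cheapest assignment that respects the capacities:
  #1 (cap 16, load 15): C1, C2, C3 — cost 7×3 + 3×6 + 5×2 = 49
  #2 (cap 15, load 11): C4, C5 — cost 9×4 + 2×12 = 60
  Shipping 109, fixed 155 → total 264.
  Any other capacity-feasible assignment to {#1, #2} ships for at least 109.
Total demand is 26 and no other set of sites has combined capacity ≥ 26, so {#1, #2} is the only feasible choice of open sites. Minimum: 264.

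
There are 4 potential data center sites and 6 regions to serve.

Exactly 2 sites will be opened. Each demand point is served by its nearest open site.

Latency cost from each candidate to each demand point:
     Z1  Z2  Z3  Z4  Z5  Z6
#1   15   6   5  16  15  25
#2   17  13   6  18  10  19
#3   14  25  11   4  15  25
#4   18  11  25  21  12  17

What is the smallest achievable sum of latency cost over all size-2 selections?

Open {#2, #3}.
  Z1→#3 14, Z2→#2 13, Z3→#2 6, Z4→#3 4, Z5→#2 10, Z6→#2 19  ⇒ total 66.
Compare {#1, #3}: total 69.
Compare {#3, #4}: total 69.
No size-2 selection does better; minimum is 66.

66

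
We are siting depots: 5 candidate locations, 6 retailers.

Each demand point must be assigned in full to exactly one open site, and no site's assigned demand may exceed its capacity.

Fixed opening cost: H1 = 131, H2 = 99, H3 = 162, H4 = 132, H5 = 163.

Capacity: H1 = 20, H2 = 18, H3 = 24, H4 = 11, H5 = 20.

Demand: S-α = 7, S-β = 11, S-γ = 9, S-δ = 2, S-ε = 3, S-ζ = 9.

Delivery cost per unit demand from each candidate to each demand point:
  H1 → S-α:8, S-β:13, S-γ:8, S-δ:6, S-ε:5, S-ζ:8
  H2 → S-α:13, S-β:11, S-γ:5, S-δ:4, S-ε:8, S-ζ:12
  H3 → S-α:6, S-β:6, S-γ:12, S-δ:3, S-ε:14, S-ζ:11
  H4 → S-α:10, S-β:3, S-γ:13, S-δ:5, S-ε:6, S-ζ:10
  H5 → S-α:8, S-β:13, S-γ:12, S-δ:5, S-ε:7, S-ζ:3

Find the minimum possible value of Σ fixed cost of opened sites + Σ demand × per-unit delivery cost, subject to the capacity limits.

Open {H2, H3}; cheapest assignment that respects the capacities:
  H2 (cap 18, load 18): S-γ, S-ζ — cost 9×5 + 9×12 = 153
  H3 (cap 24, load 23): S-α, S-β, S-δ, S-ε — cost 7×6 + 11×6 + 2×3 + 3×14 = 156
  Shipping 309, fixed 261 → total 570.
  Any other capacity-feasible assignment to {H2, H3} ships for at least 309.
Compare {H2, H4, H5}: its best feasible assignment gives total 584.
Compare {H1, H2, H4}: its best feasible assignment gives total 591.
Every other set of open sites that can feasibly serve all demand totals ≥ 584 even under its best assignment. Minimum: 570.

570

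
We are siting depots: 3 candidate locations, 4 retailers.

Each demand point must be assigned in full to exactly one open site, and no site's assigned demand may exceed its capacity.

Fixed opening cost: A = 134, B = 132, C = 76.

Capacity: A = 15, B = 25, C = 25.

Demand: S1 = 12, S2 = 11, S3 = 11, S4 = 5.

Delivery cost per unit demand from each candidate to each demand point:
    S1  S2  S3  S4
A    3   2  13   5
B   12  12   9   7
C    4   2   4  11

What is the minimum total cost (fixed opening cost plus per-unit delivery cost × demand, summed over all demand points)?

Open {B, C}; cheapest assignment that respects the capacities:
  B (cap 25, load 16): S3, S4 — cost 11×9 + 5×7 = 134
  C (cap 25, load 23): S1, S2 — cost 12×4 + 11×2 = 70
  Shipping 204, fixed 208 → total 412.
  Any other capacity-feasible assignment to {B, C} ships for at least 204.
Compare {A, B, C}: its best feasible assignment gives total 479.
Every other set of open sites that can feasibly serve all demand totals ≥ 479 even under its best assignment. Minimum: 412.

412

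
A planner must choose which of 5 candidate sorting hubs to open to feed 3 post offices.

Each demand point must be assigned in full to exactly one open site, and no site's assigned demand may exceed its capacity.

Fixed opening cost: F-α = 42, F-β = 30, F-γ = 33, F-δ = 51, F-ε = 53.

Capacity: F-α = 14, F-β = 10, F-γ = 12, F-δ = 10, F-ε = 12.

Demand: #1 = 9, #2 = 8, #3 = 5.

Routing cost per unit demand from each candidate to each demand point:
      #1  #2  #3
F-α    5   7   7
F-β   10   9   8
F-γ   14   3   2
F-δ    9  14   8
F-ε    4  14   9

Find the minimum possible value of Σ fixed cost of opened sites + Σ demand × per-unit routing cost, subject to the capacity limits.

Open {F-α, F-γ}; cheapest assignment that respects the capacities:
  F-α (cap 14, load 14): #1, #3 — cost 9×5 + 5×7 = 80
  F-γ (cap 12, load 8): #2 — cost 8×3 = 24
  Shipping 104, fixed 75 → total 179.
  Any other capacity-feasible assignment to {F-α, F-γ} ships for at least 104.
Compare {F-α, F-β, F-γ}: its best feasible assignment gives total 209.
Compare {F-β, F-γ, F-ε}: its best feasible assignment gives total 216.
Every other set of open sites that can feasibly serve all demand totals ≥ 209 even under its best assignment. Minimum: 179.

179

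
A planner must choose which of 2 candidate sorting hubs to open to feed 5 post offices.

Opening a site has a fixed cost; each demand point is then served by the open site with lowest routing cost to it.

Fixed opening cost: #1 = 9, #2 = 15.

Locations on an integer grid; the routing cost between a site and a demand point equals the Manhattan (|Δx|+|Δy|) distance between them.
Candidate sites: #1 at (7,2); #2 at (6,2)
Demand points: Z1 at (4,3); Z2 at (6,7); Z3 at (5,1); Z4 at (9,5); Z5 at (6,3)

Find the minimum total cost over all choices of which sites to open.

29

Open {#1}: assign each demand point to its cheapest open site.
  Z1→#1 4, Z2→#1 6, Z3→#1 3, Z4→#1 5, Z5→#1 2
  routing cost 20, fixed 9 → total 29.
Compare {#2}: routing cost 17 + fixed 15 = 32.
Compare {#1, #2}: routing cost 16 + fixed 24 = 40.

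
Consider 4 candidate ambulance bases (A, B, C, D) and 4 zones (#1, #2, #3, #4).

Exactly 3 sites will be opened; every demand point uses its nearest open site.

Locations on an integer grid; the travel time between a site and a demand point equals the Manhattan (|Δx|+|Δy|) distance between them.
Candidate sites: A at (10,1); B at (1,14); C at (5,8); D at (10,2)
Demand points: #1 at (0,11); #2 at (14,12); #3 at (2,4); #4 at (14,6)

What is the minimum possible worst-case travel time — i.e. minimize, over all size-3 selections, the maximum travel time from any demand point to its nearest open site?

Open {A, B, C}.
  Farthest demand point is #2 at travel time 13 (to C); all others are ≤ 13.
With {A, C, D} the worst case is 13.
With {B, C, D} the worst case is 13.
No size-3 selection achieves below 13.

13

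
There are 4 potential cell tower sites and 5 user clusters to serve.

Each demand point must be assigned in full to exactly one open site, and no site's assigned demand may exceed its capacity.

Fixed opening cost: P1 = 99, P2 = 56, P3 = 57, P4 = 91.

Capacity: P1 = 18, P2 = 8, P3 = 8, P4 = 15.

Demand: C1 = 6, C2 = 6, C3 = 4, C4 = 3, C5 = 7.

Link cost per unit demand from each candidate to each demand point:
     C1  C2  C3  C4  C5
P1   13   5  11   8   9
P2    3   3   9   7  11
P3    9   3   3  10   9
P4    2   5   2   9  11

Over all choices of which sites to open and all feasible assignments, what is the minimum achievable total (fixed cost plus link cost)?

327

Open {P1, P4}; cheapest assignment that respects the capacities:
  P1 (cap 18, load 16): C2, C4, C5 — cost 6×5 + 3×8 + 7×9 = 117
  P4 (cap 15, load 10): C1, C3 — cost 6×2 + 4×2 = 20
  Shipping 137, fixed 190 → total 327.
  Any other capacity-feasible assignment to {P1, P4} ships for at least 137.
Compare {P2, P3, P4}: its best feasible assignment gives total 332.
Compare {P1, P2, P3}: its best feasible assignment gives total 359.
Every other set of open sites that can feasibly serve all demand totals ≥ 332 even under its best assignment. Minimum: 327.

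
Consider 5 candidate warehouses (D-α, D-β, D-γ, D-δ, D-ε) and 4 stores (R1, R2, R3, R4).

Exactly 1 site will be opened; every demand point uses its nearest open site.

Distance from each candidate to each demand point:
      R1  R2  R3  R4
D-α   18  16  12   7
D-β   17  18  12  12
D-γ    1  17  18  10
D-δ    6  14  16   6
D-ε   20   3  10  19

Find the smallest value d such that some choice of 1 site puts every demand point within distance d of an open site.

16

Open {D-δ}.
  Farthest demand point is R3 at distance 16 (to D-δ); all others are ≤ 16.
With {D-α} the worst case is 18.
With {D-β} the worst case is 18.
No size-1 selection achieves below 16.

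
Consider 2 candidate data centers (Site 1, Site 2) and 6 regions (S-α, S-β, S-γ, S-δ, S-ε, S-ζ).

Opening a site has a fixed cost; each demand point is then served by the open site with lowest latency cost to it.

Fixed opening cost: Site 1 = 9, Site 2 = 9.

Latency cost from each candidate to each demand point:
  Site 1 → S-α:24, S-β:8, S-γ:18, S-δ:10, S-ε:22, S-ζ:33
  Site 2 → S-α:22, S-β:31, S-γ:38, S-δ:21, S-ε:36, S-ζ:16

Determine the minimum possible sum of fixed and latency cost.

114

Open {Site 1, Site 2}: assign each demand point to its cheapest open site.
  S-α→Site 2 22, S-β→Site 1 8, S-γ→Site 1 18, S-δ→Site 1 10, S-ε→Site 1 22, S-ζ→Site 2 16
  latency cost 96, fixed 18 → total 114.
Compare {Site 1}: latency cost 115 + fixed 9 = 124.
Compare {Site 2}: latency cost 164 + fixed 9 = 173.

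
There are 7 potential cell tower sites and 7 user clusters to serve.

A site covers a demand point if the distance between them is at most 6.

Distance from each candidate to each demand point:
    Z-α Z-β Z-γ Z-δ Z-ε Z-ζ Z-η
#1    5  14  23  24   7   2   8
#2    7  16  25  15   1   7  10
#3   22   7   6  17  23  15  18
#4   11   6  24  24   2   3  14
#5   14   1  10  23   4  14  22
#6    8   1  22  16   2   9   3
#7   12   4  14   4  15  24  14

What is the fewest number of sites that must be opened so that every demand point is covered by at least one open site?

4

Coverage sets (demand points within 6 of each site):
  #1: {Z-α, Z-ζ}
  #2: {Z-ε}
  #3: {Z-γ}
  #4: {Z-β, Z-ε, Z-ζ}
  #5: {Z-β, Z-ε}
  #6: {Z-β, Z-ε, Z-η}
  #7: {Z-β, Z-δ}
No 3 sites suffice: every size-3 union leaves at least one demand point uncovered.
But {#1, #3, #6, #7} covers everything, so the minimum is 4.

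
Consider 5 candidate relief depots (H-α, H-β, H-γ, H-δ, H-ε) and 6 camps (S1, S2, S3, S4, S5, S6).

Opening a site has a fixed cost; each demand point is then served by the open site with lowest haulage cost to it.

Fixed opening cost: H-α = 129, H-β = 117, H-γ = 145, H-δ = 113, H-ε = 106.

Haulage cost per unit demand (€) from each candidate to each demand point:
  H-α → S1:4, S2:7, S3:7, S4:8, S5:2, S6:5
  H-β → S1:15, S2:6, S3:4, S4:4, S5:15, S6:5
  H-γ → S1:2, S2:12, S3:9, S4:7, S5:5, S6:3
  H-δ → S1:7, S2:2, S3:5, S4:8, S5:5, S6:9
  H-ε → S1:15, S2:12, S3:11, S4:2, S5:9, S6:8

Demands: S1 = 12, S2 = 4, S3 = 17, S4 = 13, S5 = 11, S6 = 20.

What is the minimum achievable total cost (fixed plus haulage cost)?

545

Open {H-β, H-γ}: assign each demand point to its cheapest open site.
  S1→H-γ 12×2=24, S2→H-β 4×6=24, S3→H-β 17×4=68, S4→H-β 13×4=52, S5→H-γ 11×5=55, S6→H-γ 20×3=60
  haulage cost 283, fixed 262 → total 545.
Compare {H-α}: haulage cost 421 + fixed 129 = 550.
Compare {H-α, H-β}: haulage cost 314 + fixed 246 = 560.
Compare {H-γ}: haulage cost 431 + fixed 145 = 576.
All other subsets cost ≥ 550. Minimum total cost: 545.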